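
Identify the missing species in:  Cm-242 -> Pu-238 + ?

Conserve mass number: 242 = 238 + A, so A = 4.
Conserve atomic number: 96 = 94 + Z, so Z = 2.
A = 4 and Z = 2 is He-4 — an alpha particle.

alpha particle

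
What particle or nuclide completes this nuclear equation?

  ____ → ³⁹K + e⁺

Conserve mass number: A = 39 + 0, so A = 39.
Conserve atomic number: Z = 19 + 1, so Z = 20.
Z = 20 is calcium, so the species is ³⁹Ca.

Ca-39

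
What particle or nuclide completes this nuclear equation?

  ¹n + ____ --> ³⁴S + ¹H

Conserve mass number: 1 + A = 34 + 1, so A = 34.
Conserve atomic number: 0 + Z = 16 + 1, so Z = 17.
Z = 17 is chlorine, so the species is ³⁴Cl.

Cl-34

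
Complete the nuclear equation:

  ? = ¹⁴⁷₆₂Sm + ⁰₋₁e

Conserve mass number: A = 147 + 0, so A = 147.
Conserve atomic number: Z = 62 − 1, so Z = 61.
Z = 61 is promethium, so the species is ¹⁴⁷₆₁Pm.

Pm-147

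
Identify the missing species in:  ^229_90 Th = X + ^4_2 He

Conserve mass number: 229 = A + 4, so A = 225.
Conserve atomic number: 90 = Z + 2, so Z = 88.
Z = 88 is radium, so the species is ^225_88 Ra.

Ra-225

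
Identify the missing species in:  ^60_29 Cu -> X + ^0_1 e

Conserve mass number: 60 = A + 0, so A = 60.
Conserve atomic number: 29 = Z + 1, so Z = 28.
Z = 28 is nickel, so the species is ^60_28 Ni.

Ni-60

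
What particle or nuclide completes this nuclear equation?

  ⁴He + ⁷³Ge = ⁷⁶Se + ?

Conserve mass number: 4 + 73 = 76 + A, so A = 1.
Conserve atomic number: 2 + 32 = 34 + Z, so Z = 0.
A = 1 and Z = 0 is ¹n — a neutron.

neutron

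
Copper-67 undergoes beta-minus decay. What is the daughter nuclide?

Zn-67

Beta-minus decay: mass number changes by +0, atomic number by +1.
A: 67 = 67; Z: 29 + 1 = 30.
Z = 30 is zinc, so the daughter is zinc-67.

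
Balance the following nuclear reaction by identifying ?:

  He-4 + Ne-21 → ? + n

Conserve mass number: 4 + 21 = A + 1, so A = 24.
Conserve atomic number: 2 + 10 = Z + 0, so Z = 12.
Z = 12 is magnesium, so the species is Mg-24.

Mg-24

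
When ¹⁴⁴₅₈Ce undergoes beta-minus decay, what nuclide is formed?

Pr-144

Beta-minus decay: mass number changes by +0, atomic number by +1.
A: 144 = 144; Z: 58 + 1 = 59.
Z = 59 is praseodymium, so the daughter is ¹⁴⁴₅₉Pr.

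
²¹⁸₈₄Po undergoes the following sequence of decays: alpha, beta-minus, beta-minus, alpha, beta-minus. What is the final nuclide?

Start: (A, Z) = (218, 84).
After α: (214, 82).
After β⁻: (214, 83).
After β⁻: (214, 84).
After α: (210, 82).
After β⁻: (210, 83).
Z = 83 is bismuth.

Bi-210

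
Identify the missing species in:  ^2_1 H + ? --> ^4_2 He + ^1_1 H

He-3

Conserve mass number: 2 + A = 4 + 1, so A = 3.
Conserve atomic number: 1 + Z = 2 + 1, so Z = 2.
Z = 2 is helium, so the species is ^3_2 He.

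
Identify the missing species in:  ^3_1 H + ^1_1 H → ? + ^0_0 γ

He-4

Conserve mass number: 3 + 1 = A + 0, so A = 4.
Conserve atomic number: 1 + 1 = Z + 0, so Z = 2.
A = 4 and Z = 2 is ^4_2 He — an alpha particle.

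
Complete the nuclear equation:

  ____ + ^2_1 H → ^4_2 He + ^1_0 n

triton

Conserve mass number: A + 2 = 4 + 1, so A = 3.
Conserve atomic number: Z + 1 = 2 + 0, so Z = 1.
A = 3 and Z = 1 is ^3_1 H — a triton.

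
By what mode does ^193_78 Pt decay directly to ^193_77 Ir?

ΔA = 193 − 193 = 0; ΔZ = 77 − 78 = -1.
A is unchanged and Z drops by 1 — a proton has become a neutron (β⁺ emission or electron capture).

beta-plus decay or electron capture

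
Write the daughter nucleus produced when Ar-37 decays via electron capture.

Electron capture: mass number changes by +0, atomic number by -1.
A: 37 = 37; Z: 18 − 1 = 17.
Z = 17 is chlorine, so the daughter is Cl-37.

Cl-37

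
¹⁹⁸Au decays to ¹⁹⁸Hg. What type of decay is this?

beta-minus decay

ΔA = 198 − 198 = 0; ΔZ = 80 − 79 = +1.
A is unchanged and Z rises by 1 — a neutron has become a proton (β⁻ decay).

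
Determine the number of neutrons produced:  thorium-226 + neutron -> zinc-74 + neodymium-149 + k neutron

Conserve mass number: 227 = 74 + 149 + k, so k = 227 − 223 = 4.
Check atomic number: 90 = 30 + 60 + 0 = 90. ✓

4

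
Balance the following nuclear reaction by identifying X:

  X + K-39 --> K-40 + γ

Conserve mass number: A + 39 = 40 + 0, so A = 1.
Conserve atomic number: Z + 19 = 19 + 0, so Z = 0.
A = 1 and Z = 0 is n — a neutron.

neutron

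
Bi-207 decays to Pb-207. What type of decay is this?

ΔA = 207 − 207 = 0; ΔZ = 82 − 83 = -1.
A is unchanged and Z drops by 1 — a proton has become a neutron (β⁺ emission or electron capture).

beta-plus decay or electron capture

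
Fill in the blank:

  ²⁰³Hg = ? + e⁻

Conserve mass number: 203 = A + 0, so A = 203.
Conserve atomic number: 80 = Z − 1, so Z = 81.
Z = 81 is thallium, so the species is ²⁰³Tl.

Tl-203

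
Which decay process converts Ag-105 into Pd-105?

beta-plus decay or electron capture

ΔA = 105 − 105 = 0; ΔZ = 46 − 47 = -1.
A is unchanged and Z drops by 1 — a proton has become a neutron (β⁺ emission or electron capture).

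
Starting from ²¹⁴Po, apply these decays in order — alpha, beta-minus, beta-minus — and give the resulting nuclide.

Start: (A, Z) = (214, 84).
After α: (210, 82).
After β⁻: (210, 83).
After β⁻: (210, 84).
Z = 84 is polonium.

Po-210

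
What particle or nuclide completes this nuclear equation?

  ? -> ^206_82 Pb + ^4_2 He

Po-210

Conserve mass number: A = 206 + 4, so A = 210.
Conserve atomic number: Z = 82 + 2, so Z = 84.
Z = 84 is polonium, so the species is ^210_84 Po.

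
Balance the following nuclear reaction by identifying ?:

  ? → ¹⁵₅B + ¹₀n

B-16

Conserve mass number: A = 15 + 1, so A = 16.
Conserve atomic number: Z = 5 + 0, so Z = 5.
Z = 5 is boron, so the species is ¹⁶₅B.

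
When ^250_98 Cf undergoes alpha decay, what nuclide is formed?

Alpha decay: mass number changes by -4, atomic number by -2.
A: 250 − 4 = 246; Z: 98 − 2 = 96.
Z = 96 is curium, so the daughter is ^246_96 Cm.

Cm-246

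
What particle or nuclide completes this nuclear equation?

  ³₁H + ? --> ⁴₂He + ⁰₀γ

Conserve mass number: 3 + A = 4 + 0, so A = 1.
Conserve atomic number: 1 + Z = 2 + 0, so Z = 1.
A = 1 and Z = 1 is ¹₁H — a proton.

proton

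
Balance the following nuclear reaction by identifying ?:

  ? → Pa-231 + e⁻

Conserve mass number: A = 231 + 0, so A = 231.
Conserve atomic number: Z = 91 − 1, so Z = 90.
Z = 90 is thorium, so the species is Th-231.

Th-231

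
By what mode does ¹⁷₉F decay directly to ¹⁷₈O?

beta-plus decay or electron capture

ΔA = 17 − 17 = 0; ΔZ = 8 − 9 = -1.
A is unchanged and Z drops by 1 — a proton has become a neutron (β⁺ emission or electron capture).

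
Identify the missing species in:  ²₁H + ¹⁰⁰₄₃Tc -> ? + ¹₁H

Tc-101

Conserve mass number: 2 + 100 = A + 1, so A = 101.
Conserve atomic number: 1 + 43 = Z + 1, so Z = 43.
Z = 43 is technetium, so the species is ¹⁰¹₄₃Tc.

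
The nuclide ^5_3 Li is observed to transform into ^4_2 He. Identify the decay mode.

ΔA = 4 − 5 = -1; ΔZ = 2 − 3 = -1.
A drops by 1 and Z drops by 1 — a proton was emitted.

proton emission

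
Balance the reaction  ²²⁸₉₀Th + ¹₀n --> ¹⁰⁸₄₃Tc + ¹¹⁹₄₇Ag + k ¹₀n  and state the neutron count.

Conserve mass number: 229 = 108 + 119 + k, so k = 229 − 227 = 2.
Check atomic number: 90 = 43 + 47 + 0 = 90. ✓

2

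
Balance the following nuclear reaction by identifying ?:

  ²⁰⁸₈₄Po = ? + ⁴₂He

Conserve mass number: 208 = A + 4, so A = 204.
Conserve atomic number: 84 = Z + 2, so Z = 82.
Z = 82 is lead, so the species is ²⁰⁴₈₂Pb.

Pb-204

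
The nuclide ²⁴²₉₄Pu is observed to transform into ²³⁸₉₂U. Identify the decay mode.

alpha decay

ΔA = 238 − 242 = -4; ΔZ = 92 − 94 = -2.
A drops by 4 and Z drops by 2 — the signature of alpha emission.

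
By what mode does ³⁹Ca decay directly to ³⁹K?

ΔA = 39 − 39 = 0; ΔZ = 19 − 20 = -1.
A is unchanged and Z drops by 1 — a proton has become a neutron (β⁺ emission or electron capture).

beta-plus decay or electron capture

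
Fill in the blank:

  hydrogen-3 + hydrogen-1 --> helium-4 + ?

gamma ray

Conserve mass number: 3 + 1 = 4 + A, so A = 0.
Conserve atomic number: 1 + 1 = 2 + Z, so Z = 0.
A = 0 and Z = 0 is γ — a gamma ray.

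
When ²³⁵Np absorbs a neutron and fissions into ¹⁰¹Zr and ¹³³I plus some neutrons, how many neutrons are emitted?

Conserve mass number: 236 = 101 + 133 + k, so k = 236 − 234 = 2.
Check atomic number: 93 = 40 + 53 + 0 = 93. ✓

2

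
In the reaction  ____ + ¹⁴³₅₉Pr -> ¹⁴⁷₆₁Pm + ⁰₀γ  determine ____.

alpha particle

Conserve mass number: A + 143 = 147 + 0, so A = 4.
Conserve atomic number: Z + 59 = 61 + 0, so Z = 2.
A = 4 and Z = 2 is ⁴₂He — an alpha particle.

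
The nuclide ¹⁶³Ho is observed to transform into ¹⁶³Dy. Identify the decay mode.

ΔA = 163 − 163 = 0; ΔZ = 66 − 67 = -1.
A is unchanged and Z drops by 1 — a proton has become a neutron (β⁺ emission or electron capture).

beta-plus decay or electron capture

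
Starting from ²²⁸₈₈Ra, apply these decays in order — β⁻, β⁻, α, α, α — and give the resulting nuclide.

Start: (A, Z) = (228, 88).
After β⁻: (228, 89).
After β⁻: (228, 90).
After α: (224, 88).
After α: (220, 86).
After α: (216, 84).
Z = 84 is polonium.

Po-216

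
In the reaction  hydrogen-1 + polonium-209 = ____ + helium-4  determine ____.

Conserve mass number: 1 + 209 = A + 4, so A = 206.
Conserve atomic number: 1 + 84 = Z + 2, so Z = 83.
Z = 83 is bismuth, so the species is bismuth-206.

Bi-206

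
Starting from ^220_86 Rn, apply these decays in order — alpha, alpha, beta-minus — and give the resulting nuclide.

Start: (A, Z) = (220, 86).
After α: (216, 84).
After α: (212, 82).
After β⁻: (212, 83).
Z = 83 is bismuth.

Bi-212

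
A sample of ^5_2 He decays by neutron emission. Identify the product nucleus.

He-4

Neutron emission: mass number changes by -1, atomic number by +0.
A: 5 − 1 = 4; Z: 2 = 2.
Z = 2 is helium, so the daughter is ^4_2 He.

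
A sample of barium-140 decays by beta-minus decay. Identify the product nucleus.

La-140

Beta-minus decay: mass number changes by +0, atomic number by +1.
A: 140 = 140; Z: 56 + 1 = 57.
Z = 57 is lanthanum, so the daughter is lanthanum-140.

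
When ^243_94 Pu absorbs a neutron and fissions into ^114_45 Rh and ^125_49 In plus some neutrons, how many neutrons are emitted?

Conserve mass number: 244 = 114 + 125 + k, so k = 244 − 239 = 5.
Check atomic number: 94 = 45 + 49 + 0 = 94. ✓

5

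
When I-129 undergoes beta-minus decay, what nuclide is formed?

Xe-129

Beta-minus decay: mass number changes by +0, atomic number by +1.
A: 129 = 129; Z: 53 + 1 = 54.
Z = 54 is xenon, so the daughter is Xe-129.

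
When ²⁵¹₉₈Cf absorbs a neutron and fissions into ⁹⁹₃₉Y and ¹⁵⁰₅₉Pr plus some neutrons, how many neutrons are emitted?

Conserve mass number: 252 = 99 + 150 + k, so k = 252 − 249 = 3.
Check atomic number: 98 = 39 + 59 + 0 = 98. ✓

3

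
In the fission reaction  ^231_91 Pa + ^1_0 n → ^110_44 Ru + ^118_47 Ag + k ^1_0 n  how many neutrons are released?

4

Conserve mass number: 232 = 110 + 118 + k, so k = 232 − 228 = 4.
Check atomic number: 91 = 44 + 47 + 0 = 91. ✓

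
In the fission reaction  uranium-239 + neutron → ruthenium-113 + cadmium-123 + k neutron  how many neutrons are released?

Conserve mass number: 240 = 113 + 123 + k, so k = 240 − 236 = 4.
Check atomic number: 92 = 44 + 48 + 0 = 92. ✓

4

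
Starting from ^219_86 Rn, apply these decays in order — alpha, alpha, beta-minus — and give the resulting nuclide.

Bi-211

Start: (A, Z) = (219, 86).
After α: (215, 84).
After α: (211, 82).
After β⁻: (211, 83).
Z = 83 is bismuth.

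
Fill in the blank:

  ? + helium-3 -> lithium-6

Conserve mass number: A + 3 = 6, so A = 3.
Conserve atomic number: Z + 2 = 3, so Z = 1.
A = 3 and Z = 1 is hydrogen-3 — a triton.

triton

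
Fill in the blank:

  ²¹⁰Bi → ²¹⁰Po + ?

Conserve mass number: 210 = 210 + A, so A = 0.
Conserve atomic number: 83 = 84 + Z, so Z = -1.
A = 0 and Z = -1 is e⁻ — a beta-minus particle.

beta-minus particle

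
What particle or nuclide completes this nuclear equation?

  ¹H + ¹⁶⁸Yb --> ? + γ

Conserve mass number: 1 + 168 = A + 0, so A = 169.
Conserve atomic number: 1 + 70 = Z + 0, so Z = 71.
Z = 71 is lutetium, so the species is ¹⁶⁹Lu.

Lu-169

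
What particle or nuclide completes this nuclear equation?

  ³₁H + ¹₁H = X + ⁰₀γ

Conserve mass number: 3 + 1 = A + 0, so A = 4.
Conserve atomic number: 1 + 1 = Z + 0, so Z = 2.
A = 4 and Z = 2 is ⁴₂He — an alpha particle.

He-4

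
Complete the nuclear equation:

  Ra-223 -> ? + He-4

Rn-219

Conserve mass number: 223 = A + 4, so A = 219.
Conserve atomic number: 88 = Z + 2, so Z = 86.
Z = 86 is radon, so the species is Rn-219.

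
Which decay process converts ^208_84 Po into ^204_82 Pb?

ΔA = 204 − 208 = -4; ΔZ = 82 − 84 = -2.
A drops by 4 and Z drops by 2 — the signature of alpha emission.

alpha decay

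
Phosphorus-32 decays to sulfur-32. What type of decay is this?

beta-minus decay

ΔA = 32 − 32 = 0; ΔZ = 16 − 15 = +1.
A is unchanged and Z rises by 1 — a neutron has become a proton (β⁻ decay).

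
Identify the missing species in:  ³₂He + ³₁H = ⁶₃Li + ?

Conserve mass number: 3 + 3 = 6 + A, so A = 0.
Conserve atomic number: 2 + 1 = 3 + Z, so Z = 0.
A = 0 and Z = 0 is ⁰₀γ — a gamma ray.

gamma ray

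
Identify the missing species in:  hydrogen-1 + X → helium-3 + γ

Conserve mass number: 1 + A = 3 + 0, so A = 2.
Conserve atomic number: 1 + Z = 2 + 0, so Z = 1.
A = 2 and Z = 1 is hydrogen-2 — a deuteron.

deuteron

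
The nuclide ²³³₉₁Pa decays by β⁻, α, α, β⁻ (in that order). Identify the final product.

Start: (A, Z) = (233, 91).
After β⁻: (233, 92).
After α: (229, 90).
After α: (225, 88).
After β⁻: (225, 89).
Z = 89 is actinium.

Ac-225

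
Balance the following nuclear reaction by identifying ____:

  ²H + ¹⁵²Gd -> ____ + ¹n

Conserve mass number: 2 + 152 = A + 1, so A = 153.
Conserve atomic number: 1 + 64 = Z + 0, so Z = 65.
Z = 65 is terbium, so the species is ¹⁵³Tb.

Tb-153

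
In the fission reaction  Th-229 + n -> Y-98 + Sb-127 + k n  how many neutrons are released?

5

Conserve mass number: 230 = 98 + 127 + k, so k = 230 − 225 = 5.
Check atomic number: 90 = 39 + 51 + 0 = 90. ✓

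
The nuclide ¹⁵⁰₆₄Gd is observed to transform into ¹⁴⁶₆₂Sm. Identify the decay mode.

ΔA = 146 − 150 = -4; ΔZ = 62 − 64 = -2.
A drops by 4 and Z drops by 2 — the signature of alpha emission.

alpha decay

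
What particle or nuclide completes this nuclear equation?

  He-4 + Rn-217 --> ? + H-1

Fr-220

Conserve mass number: 4 + 217 = A + 1, so A = 220.
Conserve atomic number: 2 + 86 = Z + 1, so Z = 87.
Z = 87 is francium, so the species is Fr-220.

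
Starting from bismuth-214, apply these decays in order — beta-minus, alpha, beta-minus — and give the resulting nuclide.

Start: (A, Z) = (214, 83).
After β⁻: (214, 84).
After α: (210, 82).
After β⁻: (210, 83).
Z = 83 is bismuth.

Bi-210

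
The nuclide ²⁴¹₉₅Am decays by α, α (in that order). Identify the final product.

Start: (A, Z) = (241, 95).
After α: (237, 93).
After α: (233, 91).
Z = 91 is protactinium.

Pa-233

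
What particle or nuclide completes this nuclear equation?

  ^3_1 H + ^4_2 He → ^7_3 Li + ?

gamma ray

Conserve mass number: 3 + 4 = 7 + A, so A = 0.
Conserve atomic number: 1 + 2 = 3 + Z, so Z = 0.
A = 0 and Z = 0 is ^0_0 γ — a gamma ray.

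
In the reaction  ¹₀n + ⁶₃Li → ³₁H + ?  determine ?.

Conserve mass number: 1 + 6 = 3 + A, so A = 4.
Conserve atomic number: 0 + 3 = 1 + Z, so Z = 2.
A = 4 and Z = 2 is ⁴₂He — an alpha particle.

alpha particle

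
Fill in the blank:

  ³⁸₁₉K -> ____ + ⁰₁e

Conserve mass number: 38 = A + 0, so A = 38.
Conserve atomic number: 19 = Z + 1, so Z = 18.
Z = 18 is argon, so the species is ³⁸₁₈Ar.

Ar-38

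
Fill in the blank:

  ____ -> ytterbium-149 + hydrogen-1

Conserve mass number: A = 149 + 1, so A = 150.
Conserve atomic number: Z = 70 + 1, so Z = 71.
Z = 71 is lutetium, so the species is lutetium-150.

Lu-150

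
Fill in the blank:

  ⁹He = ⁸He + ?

neutron

Conserve mass number: 9 = 8 + A, so A = 1.
Conserve atomic number: 2 = 2 + Z, so Z = 0.
A = 1 and Z = 0 is ¹n — a neutron.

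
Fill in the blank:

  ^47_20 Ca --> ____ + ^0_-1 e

Conserve mass number: 47 = A + 0, so A = 47.
Conserve atomic number: 20 = Z − 1, so Z = 21.
Z = 21 is scandium, so the species is ^47_21 Sc.

Sc-47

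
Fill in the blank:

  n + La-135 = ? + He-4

Cs-132

Conserve mass number: 1 + 135 = A + 4, so A = 132.
Conserve atomic number: 0 + 57 = Z + 2, so Z = 55.
Z = 55 is caesium, so the species is Cs-132.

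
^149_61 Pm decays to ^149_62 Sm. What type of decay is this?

beta-minus decay

ΔA = 149 − 149 = 0; ΔZ = 62 − 61 = +1.
A is unchanged and Z rises by 1 — a neutron has become a proton (β⁻ decay).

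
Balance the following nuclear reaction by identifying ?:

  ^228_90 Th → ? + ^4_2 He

Conserve mass number: 228 = A + 4, so A = 224.
Conserve atomic number: 90 = Z + 2, so Z = 88.
Z = 88 is radium, so the species is ^224_88 Ra.

Ra-224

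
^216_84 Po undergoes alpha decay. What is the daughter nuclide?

Alpha decay: mass number changes by -4, atomic number by -2.
A: 216 − 4 = 212; Z: 84 − 2 = 82.
Z = 82 is lead, so the daughter is ^212_82 Pb.

Pb-212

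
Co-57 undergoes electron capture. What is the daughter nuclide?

Fe-57

Electron capture: mass number changes by +0, atomic number by -1.
A: 57 = 57; Z: 27 − 1 = 26.
Z = 26 is iron, so the daughter is Fe-57.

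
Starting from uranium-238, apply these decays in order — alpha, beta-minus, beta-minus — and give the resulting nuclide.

U-234

Start: (A, Z) = (238, 92).
After α: (234, 90).
After β⁻: (234, 91).
After β⁻: (234, 92).
Z = 92 is uranium.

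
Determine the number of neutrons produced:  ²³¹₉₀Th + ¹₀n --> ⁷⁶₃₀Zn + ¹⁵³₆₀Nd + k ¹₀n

Conserve mass number: 232 = 76 + 153 + k, so k = 232 − 229 = 3.
Check atomic number: 90 = 30 + 60 + 0 = 90. ✓

3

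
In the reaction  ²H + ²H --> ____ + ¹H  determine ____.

H-3

Conserve mass number: 2 + 2 = A + 1, so A = 3.
Conserve atomic number: 1 + 1 = Z + 1, so Z = 1.
A = 3 and Z = 1 is ³H — a triton.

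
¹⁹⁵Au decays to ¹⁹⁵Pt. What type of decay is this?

beta-plus decay or electron capture

ΔA = 195 − 195 = 0; ΔZ = 78 − 79 = -1.
A is unchanged and Z drops by 1 — a proton has become a neutron (β⁺ emission or electron capture).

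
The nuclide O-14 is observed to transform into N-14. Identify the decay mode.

ΔA = 14 − 14 = 0; ΔZ = 7 − 8 = -1.
A is unchanged and Z drops by 1 — a proton has become a neutron (β⁺ emission or electron capture).

beta-plus decay or electron capture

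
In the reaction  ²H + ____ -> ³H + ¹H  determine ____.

deuteron

Conserve mass number: 2 + A = 3 + 1, so A = 2.
Conserve atomic number: 1 + Z = 1 + 1, so Z = 1.
A = 2 and Z = 1 is ²H — a deuteron.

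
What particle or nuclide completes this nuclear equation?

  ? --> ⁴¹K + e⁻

Conserve mass number: A = 41 + 0, so A = 41.
Conserve atomic number: Z = 19 − 1, so Z = 18.
Z = 18 is argon, so the species is ⁴¹Ar.

Ar-41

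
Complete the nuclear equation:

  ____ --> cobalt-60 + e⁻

Fe-60

Conserve mass number: A = 60 + 0, so A = 60.
Conserve atomic number: Z = 27 − 1, so Z = 26.
Z = 26 is iron, so the species is iron-60.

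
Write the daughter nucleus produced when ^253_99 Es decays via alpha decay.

Bk-249

Alpha decay: mass number changes by -4, atomic number by -2.
A: 253 − 4 = 249; Z: 99 − 2 = 97.
Z = 97 is berkelium, so the daughter is ^249_97 Bk.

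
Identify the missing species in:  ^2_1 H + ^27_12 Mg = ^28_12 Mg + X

Conserve mass number: 2 + 27 = 28 + A, so A = 1.
Conserve atomic number: 1 + 12 = 12 + Z, so Z = 1.
A = 1 and Z = 1 is ^1_1 H — a proton.

proton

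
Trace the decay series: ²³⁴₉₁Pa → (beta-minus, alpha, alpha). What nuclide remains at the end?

Start: (A, Z) = (234, 91).
After β⁻: (234, 92).
After α: (230, 90).
After α: (226, 88).
Z = 88 is radium.

Ra-226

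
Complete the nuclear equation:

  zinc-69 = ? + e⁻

Ga-69

Conserve mass number: 69 = A + 0, so A = 69.
Conserve atomic number: 30 = Z − 1, so Z = 31.
Z = 31 is gallium, so the species is gallium-69.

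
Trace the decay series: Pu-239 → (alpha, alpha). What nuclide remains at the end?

Start: (A, Z) = (239, 94).
After α: (235, 92).
After α: (231, 90).
Z = 90 is thorium.

Th-231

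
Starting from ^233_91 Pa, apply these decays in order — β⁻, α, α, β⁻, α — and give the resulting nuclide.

Start: (A, Z) = (233, 91).
After β⁻: (233, 92).
After α: (229, 90).
After α: (225, 88).
After β⁻: (225, 89).
After α: (221, 87).
Z = 87 is francium.

Fr-221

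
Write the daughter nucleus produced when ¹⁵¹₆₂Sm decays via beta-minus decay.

Beta-minus decay: mass number changes by +0, atomic number by +1.
A: 151 = 151; Z: 62 + 1 = 63.
Z = 63 is europium, so the daughter is ¹⁵¹₆₃Eu.

Eu-151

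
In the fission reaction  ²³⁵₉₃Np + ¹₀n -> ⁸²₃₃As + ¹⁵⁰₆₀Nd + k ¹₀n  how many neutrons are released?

4

Conserve mass number: 236 = 82 + 150 + k, so k = 236 − 232 = 4.
Check atomic number: 93 = 33 + 60 + 0 = 93. ✓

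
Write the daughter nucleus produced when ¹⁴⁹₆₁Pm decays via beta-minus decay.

Sm-149

Beta-minus decay: mass number changes by +0, atomic number by +1.
A: 149 = 149; Z: 61 + 1 = 62.
Z = 62 is samarium, so the daughter is ¹⁴⁹₆₂Sm.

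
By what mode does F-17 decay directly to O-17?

ΔA = 17 − 17 = 0; ΔZ = 8 − 9 = -1.
A is unchanged and Z drops by 1 — a proton has become a neutron (β⁺ emission or electron capture).

beta-plus decay or electron capture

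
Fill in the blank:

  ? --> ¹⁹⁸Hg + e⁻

Conserve mass number: A = 198 + 0, so A = 198.
Conserve atomic number: Z = 80 − 1, so Z = 79.
Z = 79 is gold, so the species is ¹⁹⁸Au.

Au-198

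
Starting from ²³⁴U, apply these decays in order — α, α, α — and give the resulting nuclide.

Rn-222

Start: (A, Z) = (234, 92).
After α: (230, 90).
After α: (226, 88).
After α: (222, 86).
Z = 86 is radon.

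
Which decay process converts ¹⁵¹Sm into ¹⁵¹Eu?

ΔA = 151 − 151 = 0; ΔZ = 63 − 62 = +1.
A is unchanged and Z rises by 1 — a neutron has become a proton (β⁻ decay).

beta-minus decay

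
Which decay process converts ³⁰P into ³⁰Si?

beta-plus decay or electron capture

ΔA = 30 − 30 = 0; ΔZ = 14 − 15 = -1.
A is unchanged and Z drops by 1 — a proton has become a neutron (β⁺ emission or electron capture).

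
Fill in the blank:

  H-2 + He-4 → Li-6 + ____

Conserve mass number: 2 + 4 = 6 + A, so A = 0.
Conserve atomic number: 1 + 2 = 3 + Z, so Z = 0.
A = 0 and Z = 0 is γ — a gamma ray.

gamma ray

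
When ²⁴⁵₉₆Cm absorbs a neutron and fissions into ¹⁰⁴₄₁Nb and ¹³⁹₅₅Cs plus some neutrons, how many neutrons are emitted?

Conserve mass number: 246 = 104 + 139 + k, so k = 246 − 243 = 3.
Check atomic number: 96 = 41 + 55 + 0 = 96. ✓

3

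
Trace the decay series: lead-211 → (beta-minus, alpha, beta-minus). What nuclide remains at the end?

Pb-207

Start: (A, Z) = (211, 82).
After β⁻: (211, 83).
After α: (207, 81).
After β⁻: (207, 82).
Z = 82 is lead.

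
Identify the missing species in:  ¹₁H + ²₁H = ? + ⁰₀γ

He-3

Conserve mass number: 1 + 2 = A + 0, so A = 3.
Conserve atomic number: 1 + 1 = Z + 0, so Z = 2.
Z = 2 is helium, so the species is ³₂He.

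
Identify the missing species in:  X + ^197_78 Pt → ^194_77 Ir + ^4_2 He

Conserve mass number: A + 197 = 194 + 4, so A = 1.
Conserve atomic number: Z + 78 = 77 + 2, so Z = 1.
A = 1 and Z = 1 is ^1_1 H — a proton.

proton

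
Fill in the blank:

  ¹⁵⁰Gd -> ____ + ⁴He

Conserve mass number: 150 = A + 4, so A = 146.
Conserve atomic number: 64 = Z + 2, so Z = 62.
Z = 62 is samarium, so the species is ¹⁴⁶Sm.

Sm-146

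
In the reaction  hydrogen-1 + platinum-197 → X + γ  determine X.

Au-198

Conserve mass number: 1 + 197 = A + 0, so A = 198.
Conserve atomic number: 1 + 78 = Z + 0, so Z = 79.
Z = 79 is gold, so the species is gold-198.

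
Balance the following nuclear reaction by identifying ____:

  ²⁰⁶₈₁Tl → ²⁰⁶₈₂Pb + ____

beta-minus particle

Conserve mass number: 206 = 206 + A, so A = 0.
Conserve atomic number: 81 = 82 + Z, so Z = -1.
A = 0 and Z = -1 is ⁰₋₁e — a beta-minus particle.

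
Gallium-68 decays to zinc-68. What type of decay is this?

beta-plus decay or electron capture

ΔA = 68 − 68 = 0; ΔZ = 30 − 31 = -1.
A is unchanged and Z drops by 1 — a proton has become a neutron (β⁺ emission or electron capture).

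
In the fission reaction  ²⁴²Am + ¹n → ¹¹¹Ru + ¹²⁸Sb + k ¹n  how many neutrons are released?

Conserve mass number: 243 = 111 + 128 + k, so k = 243 − 239 = 4.
Check atomic number: 95 = 44 + 51 + 0 = 95. ✓

4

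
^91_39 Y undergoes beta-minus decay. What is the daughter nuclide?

Beta-minus decay: mass number changes by +0, atomic number by +1.
A: 91 = 91; Z: 39 + 1 = 40.
Z = 40 is zirconium, so the daughter is ^91_40 Zr.

Zr-91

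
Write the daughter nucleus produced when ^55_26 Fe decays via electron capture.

Mn-55

Electron capture: mass number changes by +0, atomic number by -1.
A: 55 = 55; Z: 26 − 1 = 25.
Z = 25 is manganese, so the daughter is ^55_25 Mn.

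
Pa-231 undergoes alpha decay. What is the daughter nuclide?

Ac-227

Alpha decay: mass number changes by -4, atomic number by -2.
A: 231 − 4 = 227; Z: 91 − 2 = 89.
Z = 89 is actinium, so the daughter is Ac-227.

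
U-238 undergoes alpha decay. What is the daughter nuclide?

Th-234

Alpha decay: mass number changes by -4, atomic number by -2.
A: 238 − 4 = 234; Z: 92 − 2 = 90.
Z = 90 is thorium, so the daughter is Th-234.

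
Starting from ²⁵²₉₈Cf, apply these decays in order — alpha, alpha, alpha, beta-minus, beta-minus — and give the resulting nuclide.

Start: (A, Z) = (252, 98).
After α: (248, 96).
After α: (244, 94).
After α: (240, 92).
After β⁻: (240, 93).
After β⁻: (240, 94).
Z = 94 is plutonium.

Pu-240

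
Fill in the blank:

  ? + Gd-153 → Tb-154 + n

deuteron

Conserve mass number: A + 153 = 154 + 1, so A = 2.
Conserve atomic number: Z + 64 = 65 + 0, so Z = 1.
A = 2 and Z = 1 is H-2 — a deuteron.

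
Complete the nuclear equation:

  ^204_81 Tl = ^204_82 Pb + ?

Conserve mass number: 204 = 204 + A, so A = 0.
Conserve atomic number: 81 = 82 + Z, so Z = -1.
A = 0 and Z = -1 is ^0_-1 e — a beta-minus particle.

beta-minus particle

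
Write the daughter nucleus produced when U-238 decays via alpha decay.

Th-234

Alpha decay: mass number changes by -4, atomic number by -2.
A: 238 − 4 = 234; Z: 92 − 2 = 90.
Z = 90 is thorium, so the daughter is Th-234.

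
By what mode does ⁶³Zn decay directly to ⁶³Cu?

ΔA = 63 − 63 = 0; ΔZ = 29 − 30 = -1.
A is unchanged and Z drops by 1 — a proton has become a neutron (β⁺ emission or electron capture).

beta-plus decay or electron capture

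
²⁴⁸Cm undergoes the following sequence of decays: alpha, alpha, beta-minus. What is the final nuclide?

Np-240

Start: (A, Z) = (248, 96).
After α: (244, 94).
After α: (240, 92).
After β⁻: (240, 93).
Z = 93 is neptunium.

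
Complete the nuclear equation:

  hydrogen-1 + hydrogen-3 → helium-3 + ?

Conserve mass number: 1 + 3 = 3 + A, so A = 1.
Conserve atomic number: 1 + 1 = 2 + Z, so Z = 0.
A = 1 and Z = 0 is neutron — a neutron.

neutron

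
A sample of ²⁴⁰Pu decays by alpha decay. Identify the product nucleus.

Alpha decay: mass number changes by -4, atomic number by -2.
A: 240 − 4 = 236; Z: 94 − 2 = 92.
Z = 92 is uranium, so the daughter is ²³⁶U.

U-236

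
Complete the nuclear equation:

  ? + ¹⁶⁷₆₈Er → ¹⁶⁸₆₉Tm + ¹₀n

deuteron

Conserve mass number: A + 167 = 168 + 1, so A = 2.
Conserve atomic number: Z + 68 = 69 + 0, so Z = 1.
A = 2 and Z = 1 is ²₁H — a deuteron.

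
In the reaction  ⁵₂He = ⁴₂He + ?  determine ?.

neutron

Conserve mass number: 5 = 4 + A, so A = 1.
Conserve atomic number: 2 = 2 + Z, so Z = 0.
A = 1 and Z = 0 is ¹₀n — a neutron.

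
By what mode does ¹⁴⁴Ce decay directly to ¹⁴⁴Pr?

ΔA = 144 − 144 = 0; ΔZ = 59 − 58 = +1.
A is unchanged and Z rises by 1 — a neutron has become a proton (β⁻ decay).

beta-minus decay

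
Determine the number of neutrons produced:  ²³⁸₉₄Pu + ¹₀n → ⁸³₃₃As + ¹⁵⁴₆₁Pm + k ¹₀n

Conserve mass number: 239 = 83 + 154 + k, so k = 239 − 237 = 2.
Check atomic number: 94 = 33 + 61 + 0 = 94. ✓

2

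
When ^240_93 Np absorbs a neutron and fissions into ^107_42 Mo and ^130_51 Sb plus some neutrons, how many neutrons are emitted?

Conserve mass number: 241 = 107 + 130 + k, so k = 241 − 237 = 4.
Check atomic number: 93 = 42 + 51 + 0 = 93. ✓

4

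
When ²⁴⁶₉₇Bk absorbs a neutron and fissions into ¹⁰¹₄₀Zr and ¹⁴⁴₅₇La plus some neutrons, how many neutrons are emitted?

Conserve mass number: 247 = 101 + 144 + k, so k = 247 − 245 = 2.
Check atomic number: 97 = 40 + 57 + 0 = 97. ✓

2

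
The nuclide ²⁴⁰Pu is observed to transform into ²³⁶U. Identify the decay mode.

ΔA = 236 − 240 = -4; ΔZ = 92 − 94 = -2.
A drops by 4 and Z drops by 2 — the signature of alpha emission.

alpha decay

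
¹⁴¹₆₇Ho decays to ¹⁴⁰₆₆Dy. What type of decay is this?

ΔA = 140 − 141 = -1; ΔZ = 66 − 67 = -1.
A drops by 1 and Z drops by 1 — a proton was emitted.

proton emission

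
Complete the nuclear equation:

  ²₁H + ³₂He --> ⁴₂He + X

proton

Conserve mass number: 2 + 3 = 4 + A, so A = 1.
Conserve atomic number: 1 + 2 = 2 + Z, so Z = 1.
A = 1 and Z = 1 is ¹₁H — a proton.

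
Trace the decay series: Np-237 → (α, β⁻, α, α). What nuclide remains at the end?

Start: (A, Z) = (237, 93).
After α: (233, 91).
After β⁻: (233, 92).
After α: (229, 90).
After α: (225, 88).
Z = 88 is radium.

Ra-225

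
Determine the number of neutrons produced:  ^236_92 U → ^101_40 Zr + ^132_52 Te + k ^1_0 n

3

Conserve mass number: 236 = 101 + 132 + k, so k = 236 − 233 = 3.
Check atomic number: 92 = 40 + 52 + 0 = 92. ✓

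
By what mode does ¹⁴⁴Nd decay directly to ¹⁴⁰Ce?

alpha decay

ΔA = 140 − 144 = -4; ΔZ = 58 − 60 = -2.
A drops by 4 and Z drops by 2 — the signature of alpha emission.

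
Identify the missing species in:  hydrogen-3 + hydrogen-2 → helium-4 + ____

neutron

Conserve mass number: 3 + 2 = 4 + A, so A = 1.
Conserve atomic number: 1 + 1 = 2 + Z, so Z = 0.
A = 1 and Z = 0 is neutron — a neutron.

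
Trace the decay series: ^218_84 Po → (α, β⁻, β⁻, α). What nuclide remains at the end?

Pb-210

Start: (A, Z) = (218, 84).
After α: (214, 82).
After β⁻: (214, 83).
After β⁻: (214, 84).
After α: (210, 82).
Z = 82 is lead.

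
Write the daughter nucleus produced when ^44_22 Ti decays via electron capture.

Electron capture: mass number changes by +0, atomic number by -1.
A: 44 = 44; Z: 22 − 1 = 21.
Z = 21 is scandium, so the daughter is ^44_21 Sc.

Sc-44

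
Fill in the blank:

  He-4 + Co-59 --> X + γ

Conserve mass number: 4 + 59 = A + 0, so A = 63.
Conserve atomic number: 2 + 27 = Z + 0, so Z = 29.
Z = 29 is copper, so the species is Cu-63.

Cu-63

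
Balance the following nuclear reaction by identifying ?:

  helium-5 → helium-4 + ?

neutron

Conserve mass number: 5 = 4 + A, so A = 1.
Conserve atomic number: 2 = 2 + Z, so Z = 0.
A = 1 and Z = 0 is neutron — a neutron.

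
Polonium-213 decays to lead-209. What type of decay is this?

ΔA = 209 − 213 = -4; ΔZ = 82 − 84 = -2.
A drops by 4 and Z drops by 2 — the signature of alpha emission.

alpha decay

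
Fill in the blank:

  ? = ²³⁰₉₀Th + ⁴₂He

U-234

Conserve mass number: A = 230 + 4, so A = 234.
Conserve atomic number: Z = 90 + 2, so Z = 92.
Z = 92 is uranium, so the species is ²³⁴₉₂U.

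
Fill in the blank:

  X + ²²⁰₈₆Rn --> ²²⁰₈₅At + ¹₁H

Conserve mass number: A + 220 = 220 + 1, so A = 1.
Conserve atomic number: Z + 86 = 85 + 1, so Z = 0.
A = 1 and Z = 0 is ¹₀n — a neutron.

neutron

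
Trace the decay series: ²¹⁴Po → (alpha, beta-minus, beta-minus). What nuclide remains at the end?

Start: (A, Z) = (214, 84).
After α: (210, 82).
After β⁻: (210, 83).
After β⁻: (210, 84).
Z = 84 is polonium.

Po-210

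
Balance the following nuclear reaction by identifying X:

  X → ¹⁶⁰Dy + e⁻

Tb-160

Conserve mass number: A = 160 + 0, so A = 160.
Conserve atomic number: Z = 66 − 1, so Z = 65.
Z = 65 is terbium, so the species is ¹⁶⁰Tb.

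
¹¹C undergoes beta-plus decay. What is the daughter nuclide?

B-11

Beta-plus decay: mass number changes by +0, atomic number by -1.
A: 11 = 11; Z: 6 − 1 = 5.
Z = 5 is boron, so the daughter is ¹¹B.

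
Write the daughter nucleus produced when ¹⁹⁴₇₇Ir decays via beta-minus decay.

Pt-194

Beta-minus decay: mass number changes by +0, atomic number by +1.
A: 194 = 194; Z: 77 + 1 = 78.
Z = 78 is platinum, so the daughter is ¹⁹⁴₇₈Pt.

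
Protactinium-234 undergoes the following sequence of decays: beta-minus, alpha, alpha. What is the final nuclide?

Start: (A, Z) = (234, 91).
After β⁻: (234, 92).
After α: (230, 90).
After α: (226, 88).
Z = 88 is radium.

Ra-226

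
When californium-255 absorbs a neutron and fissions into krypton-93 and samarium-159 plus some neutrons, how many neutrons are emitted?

4

Conserve mass number: 256 = 93 + 159 + k, so k = 256 − 252 = 4.
Check atomic number: 98 = 36 + 62 + 0 = 98. ✓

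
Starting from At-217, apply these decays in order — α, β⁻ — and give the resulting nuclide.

Po-213

Start: (A, Z) = (217, 85).
After α: (213, 83).
After β⁻: (213, 84).
Z = 84 is polonium.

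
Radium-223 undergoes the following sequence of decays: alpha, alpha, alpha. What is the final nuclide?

Pb-211

Start: (A, Z) = (223, 88).
After α: (219, 86).
After α: (215, 84).
After α: (211, 82).
Z = 82 is lead.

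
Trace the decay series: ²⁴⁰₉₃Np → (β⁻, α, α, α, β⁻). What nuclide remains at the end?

Start: (A, Z) = (240, 93).
After β⁻: (240, 94).
After α: (236, 92).
After α: (232, 90).
After α: (228, 88).
After β⁻: (228, 89).
Z = 89 is actinium.

Ac-228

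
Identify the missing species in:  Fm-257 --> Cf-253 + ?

Conserve mass number: 257 = 253 + A, so A = 4.
Conserve atomic number: 100 = 98 + Z, so Z = 2.
A = 4 and Z = 2 is He-4 — an alpha particle.

alpha particle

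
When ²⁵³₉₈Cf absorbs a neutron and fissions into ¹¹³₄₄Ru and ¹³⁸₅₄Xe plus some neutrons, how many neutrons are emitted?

Conserve mass number: 254 = 113 + 138 + k, so k = 254 − 251 = 3.
Check atomic number: 98 = 44 + 54 + 0 = 98. ✓

3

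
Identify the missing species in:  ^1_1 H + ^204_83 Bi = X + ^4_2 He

Pb-201

Conserve mass number: 1 + 204 = A + 4, so A = 201.
Conserve atomic number: 1 + 83 = Z + 2, so Z = 82.
Z = 82 is lead, so the species is ^201_82 Pb.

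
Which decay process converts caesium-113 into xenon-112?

ΔA = 112 − 113 = -1; ΔZ = 54 − 55 = -1.
A drops by 1 and Z drops by 1 — a proton was emitted.

proton emission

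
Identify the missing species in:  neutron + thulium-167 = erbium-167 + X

Conserve mass number: 1 + 167 = 167 + A, so A = 1.
Conserve atomic number: 0 + 69 = 68 + Z, so Z = 1.
A = 1 and Z = 1 is hydrogen-1 — a proton.

proton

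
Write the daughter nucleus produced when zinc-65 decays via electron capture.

Electron capture: mass number changes by +0, atomic number by -1.
A: 65 = 65; Z: 30 − 1 = 29.
Z = 29 is copper, so the daughter is copper-65.

Cu-65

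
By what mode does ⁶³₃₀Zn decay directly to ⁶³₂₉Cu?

ΔA = 63 − 63 = 0; ΔZ = 29 − 30 = -1.
A is unchanged and Z drops by 1 — a proton has become a neutron (β⁺ emission or electron capture).

beta-plus decay or electron capture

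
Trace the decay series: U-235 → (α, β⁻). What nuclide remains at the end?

Start: (A, Z) = (235, 92).
After α: (231, 90).
After β⁻: (231, 91).
Z = 91 is protactinium.

Pa-231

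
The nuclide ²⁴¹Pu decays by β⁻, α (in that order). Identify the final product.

Start: (A, Z) = (241, 94).
After β⁻: (241, 95).
After α: (237, 93).
Z = 93 is neptunium.

Np-237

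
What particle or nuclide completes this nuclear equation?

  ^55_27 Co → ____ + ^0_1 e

Conserve mass number: 55 = A + 0, so A = 55.
Conserve atomic number: 27 = Z + 1, so Z = 26.
Z = 26 is iron, so the species is ^55_26 Fe.

Fe-55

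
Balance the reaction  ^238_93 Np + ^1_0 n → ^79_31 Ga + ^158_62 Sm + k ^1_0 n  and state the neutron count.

2

Conserve mass number: 239 = 79 + 158 + k, so k = 239 − 237 = 2.
Check atomic number: 93 = 31 + 62 + 0 = 93. ✓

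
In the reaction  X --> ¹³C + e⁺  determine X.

N-13

Conserve mass number: A = 13 + 0, so A = 13.
Conserve atomic number: Z = 6 + 1, so Z = 7.
Z = 7 is nitrogen, so the species is ¹³N.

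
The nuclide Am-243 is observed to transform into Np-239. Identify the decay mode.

ΔA = 239 − 243 = -4; ΔZ = 93 − 95 = -2.
A drops by 4 and Z drops by 2 — the signature of alpha emission.

alpha decay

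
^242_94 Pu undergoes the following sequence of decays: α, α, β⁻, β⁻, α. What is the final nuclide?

Th-230

Start: (A, Z) = (242, 94).
After α: (238, 92).
After α: (234, 90).
After β⁻: (234, 91).
After β⁻: (234, 92).
After α: (230, 90).
Z = 90 is thorium.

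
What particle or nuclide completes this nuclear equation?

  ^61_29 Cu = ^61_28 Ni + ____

Conserve mass number: 61 = 61 + A, so A = 0.
Conserve atomic number: 29 = 28 + Z, so Z = 1.
A = 0 and Z = 1 is ^0_1 e — a positron.

positron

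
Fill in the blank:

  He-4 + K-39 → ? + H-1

Conserve mass number: 4 + 39 = A + 1, so A = 42.
Conserve atomic number: 2 + 19 = Z + 1, so Z = 20.
Z = 20 is calcium, so the species is Ca-42.

Ca-42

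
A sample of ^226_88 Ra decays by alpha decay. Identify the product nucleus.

Alpha decay: mass number changes by -4, atomic number by -2.
A: 226 − 4 = 222; Z: 88 − 2 = 86.
Z = 86 is radon, so the daughter is ^222_86 Rn.

Rn-222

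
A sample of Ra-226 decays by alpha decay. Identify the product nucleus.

Rn-222

Alpha decay: mass number changes by -4, atomic number by -2.
A: 226 − 4 = 222; Z: 88 − 2 = 86.
Z = 86 is radon, so the daughter is Rn-222.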